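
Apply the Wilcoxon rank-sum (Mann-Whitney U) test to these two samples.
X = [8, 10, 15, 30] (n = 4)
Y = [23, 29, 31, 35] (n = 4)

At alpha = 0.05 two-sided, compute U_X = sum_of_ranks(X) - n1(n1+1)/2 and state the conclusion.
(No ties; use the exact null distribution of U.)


Step 1: Combine and sort all 8 observations; assign midranks.
sorted (value, group): (8,X), (10,X), (15,X), (23,Y), (29,Y), (30,X), (31,Y), (35,Y)
ranks: 8->1, 10->2, 15->3, 23->4, 29->5, 30->6, 31->7, 35->8
Step 2: Rank sum for X: R1 = 1 + 2 + 3 + 6 = 12.
Step 3: U_X = R1 - n1(n1+1)/2 = 12 - 4*5/2 = 12 - 10 = 2.
       U_Y = n1*n2 - U_X = 16 - 2 = 14.
Step 4: No ties, so the exact null distribution of U (based on enumerating the C(8,4) = 70 equally likely rank assignments) gives the two-sided p-value.
Step 5: p-value = 0.114286; compare to alpha = 0.05. fail to reject H0.

U_X = 2, p = 0.114286, fail to reject H0 at alpha = 0.05.


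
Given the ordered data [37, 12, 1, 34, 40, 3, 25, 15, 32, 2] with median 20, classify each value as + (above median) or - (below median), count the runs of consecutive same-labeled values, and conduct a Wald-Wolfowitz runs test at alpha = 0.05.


Step 1: Compute median = 20; label A = above, B = below.
Labels in order: ABBAABABAB  (n_A = 5, n_B = 5)
Step 2: Count runs R = 8.
Step 3: Under H0 (random ordering), E[R] = 2*n_A*n_B/(n_A+n_B) + 1 = 2*5*5/10 + 1 = 6.0000.
        Var[R] = 2*n_A*n_B*(2*n_A*n_B - n_A - n_B) / ((n_A+n_B)^2 * (n_A+n_B-1)) = 2000/900 = 2.2222.
        SD[R] = 1.4907.
Step 4: Continuity-corrected z = (R - 0.5 - E[R]) / SD[R] = (8 - 0.5 - 6.0000) / 1.4907 = 1.0062.
Step 5: Two-sided p-value via normal approximation = 2*(1 - Phi(|z|)) = 0.314305.
Step 6: alpha = 0.05. fail to reject H0.

R = 8, z = 1.0062, p = 0.314305, fail to reject H0.


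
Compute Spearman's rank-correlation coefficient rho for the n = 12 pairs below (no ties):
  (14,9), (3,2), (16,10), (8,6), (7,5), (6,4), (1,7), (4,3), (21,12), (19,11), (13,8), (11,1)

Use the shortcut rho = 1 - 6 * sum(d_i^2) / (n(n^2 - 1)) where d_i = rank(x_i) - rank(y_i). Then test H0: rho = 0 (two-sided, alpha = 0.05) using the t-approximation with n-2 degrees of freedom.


Step 1: Rank x and y separately (midranks; no ties here).
rank(x): 14->9, 3->2, 16->10, 8->6, 7->5, 6->4, 1->1, 4->3, 21->12, 19->11, 13->8, 11->7
rank(y): 9->9, 2->2, 10->10, 6->6, 5->5, 4->4, 7->7, 3->3, 12->12, 11->11, 8->8, 1->1
Step 2: d_i = R_x(i) - R_y(i); compute d_i^2.
  (9-9)^2=0, (2-2)^2=0, (10-10)^2=0, (6-6)^2=0, (5-5)^2=0, (4-4)^2=0, (1-7)^2=36, (3-3)^2=0, (12-12)^2=0, (11-11)^2=0, (8-8)^2=0, (7-1)^2=36
sum(d^2) = 72.
Step 3: rho = 1 - 6*72 / (12*(12^2 - 1)) = 1 - 432/1716 = 0.748252.
Step 4: Under H0, t = rho * sqrt((n-2)/(1-rho^2)) = 3.5667 ~ t(10).
Step 5: Two-sided p-value from the t-distribution with 10 df = 0.005124.
Step 6: alpha = 0.05. reject H0.

rho = 0.7483, p = 0.005124, reject H0 at alpha = 0.05.


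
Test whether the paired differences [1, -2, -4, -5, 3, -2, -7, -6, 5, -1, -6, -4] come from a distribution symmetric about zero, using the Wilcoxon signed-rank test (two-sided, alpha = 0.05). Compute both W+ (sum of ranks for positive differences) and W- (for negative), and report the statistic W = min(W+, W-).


Step 1: Drop any zero differences (none here) and take |d_i|.
|d| = [1, 2, 4, 5, 3, 2, 7, 6, 5, 1, 6, 4]
Step 2: Midrank |d_i| (ties get averaged ranks).
ranks: |1|->1.5, |2|->3.5, |4|->6.5, |5|->8.5, |3|->5, |2|->3.5, |7|->12, |6|->10.5, |5|->8.5, |1|->1.5, |6|->10.5, |4|->6.5
Step 3: Attach original signs; sum ranks with positive sign and with negative sign.
W+ = 1.5 + 5 + 8.5 = 15
W- = 3.5 + 6.5 + 8.5 + 3.5 + 12 + 10.5 + 1.5 + 10.5 + 6.5 = 63
(Check: W+ + W- = 78 should equal n(n+1)/2 = 78.)
Step 4: Test statistic W = min(W+, W-) = 15.
Step 5: Ties in |d|, so use the tie-corrected normal approximation.
        E[W] = n(n+1)/4 = 12*13/4 = 39.
        Tie groups: |d|=1 (t=2), |d|=2 (t=2), |d|=4 (t=2), |d|=5 (t=2), |d|=6 (t=2); sum(t^3 - t) = 30.
        Var[W] = n(n+1)(2n+1)/24 - sum(t^3-t)/48 = 3900/24 - 30/48 = 161.875.
        z = (W - E[W]) / sqrt(Var[W]) = (15 - 39) / 12.7230 = -1.8863.
        Two-sided p = 2*Phi(z) = 0.059248.
Step 6: alpha = 0.05. fail to reject H0.

W+ = 15, W- = 63, W = min = 15, p = 0.059248, fail to reject H0.


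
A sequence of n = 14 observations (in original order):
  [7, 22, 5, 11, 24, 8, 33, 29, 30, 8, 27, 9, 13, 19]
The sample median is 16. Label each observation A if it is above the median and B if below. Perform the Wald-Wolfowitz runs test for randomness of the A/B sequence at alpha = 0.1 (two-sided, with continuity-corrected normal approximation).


Step 1: Compute median = 16; label A = above, B = below.
Labels in order: BABBABAAABABBA  (n_A = 7, n_B = 7)
Step 2: Count runs R = 10.
Step 3: Under H0 (random ordering), E[R] = 2*n_A*n_B/(n_A+n_B) + 1 = 2*7*7/14 + 1 = 8.0000.
        Var[R] = 2*n_A*n_B*(2*n_A*n_B - n_A - n_B) / ((n_A+n_B)^2 * (n_A+n_B-1)) = 8232/2548 = 3.2308.
        SD[R] = 1.7974.
Step 4: Continuity-corrected z = (R - 0.5 - E[R]) / SD[R] = (10 - 0.5 - 8.0000) / 1.7974 = 0.8345.
Step 5: Two-sided p-value via normal approximation = 2*(1 - Phi(|z|)) = 0.403986.
Step 6: alpha = 0.1. fail to reject H0.

R = 10, z = 0.8345, p = 0.403986, fail to reject H0.


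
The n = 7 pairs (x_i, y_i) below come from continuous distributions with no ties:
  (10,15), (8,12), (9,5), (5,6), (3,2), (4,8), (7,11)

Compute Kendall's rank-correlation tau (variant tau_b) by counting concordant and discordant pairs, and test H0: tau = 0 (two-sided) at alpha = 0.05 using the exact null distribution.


Step 1: Enumerate the 21 unordered pairs (i,j) with i<j and classify each by sign(x_j-x_i) * sign(y_j-y_i).
  (1,2):dx=-2,dy=-3->C; (1,3):dx=-1,dy=-10->C; (1,4):dx=-5,dy=-9->C; (1,5):dx=-7,dy=-13->C
  (1,6):dx=-6,dy=-7->C; (1,7):dx=-3,dy=-4->C; (2,3):dx=+1,dy=-7->D; (2,4):dx=-3,dy=-6->C
  (2,5):dx=-5,dy=-10->C; (2,6):dx=-4,dy=-4->C; (2,7):dx=-1,dy=-1->C; (3,4):dx=-4,dy=+1->D
  (3,5):dx=-6,dy=-3->C; (3,6):dx=-5,dy=+3->D; (3,7):dx=-2,dy=+6->D; (4,5):dx=-2,dy=-4->C
  (4,6):dx=-1,dy=+2->D; (4,7):dx=+2,dy=+5->C; (5,6):dx=+1,dy=+6->C; (5,7):dx=+4,dy=+9->C
  (6,7):dx=+3,dy=+3->C
Step 2: C = 16, D = 5, total pairs = 21.
Step 3: tau = (C - D)/(n(n-1)/2) = (16 - 5)/21 = 0.523810.
Step 4: Exact two-sided p-value (enumerate n! = 5040 permutations of y under H0): p = 0.136111.
Step 5: alpha = 0.05. fail to reject H0.

tau_b = 0.5238 (C=16, D=5), p = 0.136111, fail to reject H0.


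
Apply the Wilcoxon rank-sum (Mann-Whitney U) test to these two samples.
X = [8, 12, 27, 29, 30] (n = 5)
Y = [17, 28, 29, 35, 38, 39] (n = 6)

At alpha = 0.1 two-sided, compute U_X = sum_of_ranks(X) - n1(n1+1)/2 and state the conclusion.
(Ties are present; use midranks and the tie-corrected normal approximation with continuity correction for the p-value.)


Step 1: Combine and sort all 11 observations; assign midranks.
sorted (value, group): (8,X), (12,X), (17,Y), (27,X), (28,Y), (29,X), (29,Y), (30,X), (35,Y), (38,Y), (39,Y)
ranks: 8->1, 12->2, 17->3, 27->4, 28->5, 29->6.5, 29->6.5, 30->8, 35->9, 38->10, 39->11
Step 2: Rank sum for X: R1 = 1 + 2 + 4 + 6.5 + 8 = 21.5.
Step 3: U_X = R1 - n1(n1+1)/2 = 21.5 - 5*6/2 = 21.5 - 15 = 6.5.
       U_Y = n1*n2 - U_X = 30 - 6.5 = 23.5.
Step 4: Ties are present, so use the tie-corrected normal approximation (with continuity correction) for the p-value.
Step 5: p-value = 0.143215; compare to alpha = 0.1. fail to reject H0.

U_X = 6.5, p = 0.143215, fail to reject H0 at alpha = 0.1.


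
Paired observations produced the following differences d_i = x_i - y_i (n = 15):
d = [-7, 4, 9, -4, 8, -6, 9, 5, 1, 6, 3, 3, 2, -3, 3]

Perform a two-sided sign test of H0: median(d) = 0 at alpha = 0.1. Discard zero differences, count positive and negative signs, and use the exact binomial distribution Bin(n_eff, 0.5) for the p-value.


Step 1: Discard zero differences. Original n = 15; n_eff = number of nonzero differences = 15.
Nonzero differences (with sign): -7, +4, +9, -4, +8, -6, +9, +5, +1, +6, +3, +3, +2, -3, +3
Step 2: Count signs: positive = 11, negative = 4.
Step 3: Under H0: P(positive) = 0.5, so the number of positives S ~ Bin(15, 0.5).
Step 4: Two-sided exact p-value = sum of Bin(15,0.5) probabilities at or below the observed probability = 0.118469.
Step 5: alpha = 0.1. fail to reject H0.

n_eff = 15, pos = 11, neg = 4, p = 0.118469, fail to reject H0.


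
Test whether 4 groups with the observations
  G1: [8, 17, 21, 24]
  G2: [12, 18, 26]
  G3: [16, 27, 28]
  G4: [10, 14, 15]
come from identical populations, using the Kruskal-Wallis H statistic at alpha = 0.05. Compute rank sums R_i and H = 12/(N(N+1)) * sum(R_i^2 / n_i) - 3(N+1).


Step 1: Combine all N = 13 observations and assign midranks.
sorted (value, group, rank): (8,G1,1), (10,G4,2), (12,G2,3), (14,G4,4), (15,G4,5), (16,G3,6), (17,G1,7), (18,G2,8), (21,G1,9), (24,G1,10), (26,G2,11), (27,G3,12), (28,G3,13)
Step 2: Sum ranks within each group.
R_1 = 27 (n_1 = 4)
R_2 = 22 (n_2 = 3)
R_3 = 31 (n_3 = 3)
R_4 = 11 (n_4 = 3)
Step 3: H = 12/(N(N+1)) * sum(R_i^2/n_i) - 3(N+1)
     = 12/(13*14) * (27^2/4 + 22^2/3 + 31^2/3 + 11^2/3) - 3*14
     = 0.065934 * 704.25 - 42
     = 4.434066.
Step 4: No ties, so H is used without correction.
Step 5: Under H0, H ~ chi^2(3); p-value = 0.218247.
Step 6: alpha = 0.05. fail to reject H0.

H = 4.4341, df = 3, p = 0.218247, fail to reject H0.


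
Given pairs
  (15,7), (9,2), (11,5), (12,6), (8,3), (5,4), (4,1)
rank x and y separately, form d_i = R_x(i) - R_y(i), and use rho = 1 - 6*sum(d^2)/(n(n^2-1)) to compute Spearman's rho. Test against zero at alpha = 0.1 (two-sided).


Step 1: Rank x and y separately (midranks; no ties here).
rank(x): 15->7, 9->4, 11->5, 12->6, 8->3, 5->2, 4->1
rank(y): 7->7, 2->2, 5->5, 6->6, 3->3, 4->4, 1->1
Step 2: d_i = R_x(i) - R_y(i); compute d_i^2.
  (7-7)^2=0, (4-2)^2=4, (5-5)^2=0, (6-6)^2=0, (3-3)^2=0, (2-4)^2=4, (1-1)^2=0
sum(d^2) = 8.
Step 3: rho = 1 - 6*8 / (7*(7^2 - 1)) = 1 - 48/336 = 0.857143.
Step 4: Under H0, t = rho * sqrt((n-2)/(1-rho^2)) = 3.7210 ~ t(5).
Step 5: Two-sided p-value from the t-distribution with 5 df = 0.013697.
Step 6: alpha = 0.1. reject H0.

rho = 0.8571, p = 0.013697, reject H0 at alpha = 0.1.


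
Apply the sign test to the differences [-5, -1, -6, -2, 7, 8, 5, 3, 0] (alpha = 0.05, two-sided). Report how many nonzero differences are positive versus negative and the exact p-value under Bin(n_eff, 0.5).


Step 1: Discard zero differences. Original n = 9; n_eff = number of nonzero differences = 8.
Nonzero differences (with sign): -5, -1, -6, -2, +7, +8, +5, +3
Step 2: Count signs: positive = 4, negative = 4.
Step 3: Under H0: P(positive) = 0.5, so the number of positives S ~ Bin(8, 0.5).
Step 4: Two-sided exact p-value = sum of Bin(8,0.5) probabilities at or below the observed probability = 1.000000.
Step 5: alpha = 0.05. fail to reject H0.

n_eff = 8, pos = 4, neg = 4, p = 1.000000, fail to reject H0.


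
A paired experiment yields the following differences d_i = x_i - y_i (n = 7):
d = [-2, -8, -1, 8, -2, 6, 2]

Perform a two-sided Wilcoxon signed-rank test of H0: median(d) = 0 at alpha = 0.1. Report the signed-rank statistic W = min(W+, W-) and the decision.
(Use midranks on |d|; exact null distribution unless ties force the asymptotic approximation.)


Step 1: Drop any zero differences (none here) and take |d_i|.
|d| = [2, 8, 1, 8, 2, 6, 2]
Step 2: Midrank |d_i| (ties get averaged ranks).
ranks: |2|->3, |8|->6.5, |1|->1, |8|->6.5, |2|->3, |6|->5, |2|->3
Step 3: Attach original signs; sum ranks with positive sign and with negative sign.
W+ = 6.5 + 5 + 3 = 14.5
W- = 3 + 6.5 + 1 + 3 = 13.5
(Check: W+ + W- = 28 should equal n(n+1)/2 = 28.)
Step 4: Test statistic W = min(W+, W-) = 13.5.
Step 5: Ties in |d|, so use the tie-corrected normal approximation.
        E[W] = n(n+1)/4 = 7*8/4 = 14.
        Tie groups: |d|=2 (t=3), |d|=8 (t=2); sum(t^3 - t) = 30.
        Var[W] = n(n+1)(2n+1)/24 - sum(t^3-t)/48 = 840/24 - 30/48 = 34.375.
        z = (W - E[W]) / sqrt(Var[W]) = (13.5 - 14) / 5.8630 = -0.0853.
        Two-sided p = 2*Phi(z) = 0.932039.
Step 6: alpha = 0.1. fail to reject H0.

W+ = 14.5, W- = 13.5, W = min = 13.5, p = 0.932039, fail to reject H0.


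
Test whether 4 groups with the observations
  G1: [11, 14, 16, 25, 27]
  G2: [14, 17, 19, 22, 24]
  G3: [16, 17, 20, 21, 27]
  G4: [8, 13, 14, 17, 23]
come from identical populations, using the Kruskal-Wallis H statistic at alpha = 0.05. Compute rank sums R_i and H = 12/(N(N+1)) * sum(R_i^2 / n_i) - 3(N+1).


Step 1: Combine all N = 20 observations and assign midranks.
sorted (value, group, rank): (8,G4,1), (11,G1,2), (13,G4,3), (14,G1,5), (14,G2,5), (14,G4,5), (16,G1,7.5), (16,G3,7.5), (17,G2,10), (17,G3,10), (17,G4,10), (19,G2,12), (20,G3,13), (21,G3,14), (22,G2,15), (23,G4,16), (24,G2,17), (25,G1,18), (27,G1,19.5), (27,G3,19.5)
Step 2: Sum ranks within each group.
R_1 = 52 (n_1 = 5)
R_2 = 59 (n_2 = 5)
R_3 = 64 (n_3 = 5)
R_4 = 35 (n_4 = 5)
Step 3: H = 12/(N(N+1)) * sum(R_i^2/n_i) - 3(N+1)
     = 12/(20*21) * (52^2/5 + 59^2/5 + 64^2/5 + 35^2/5) - 3*21
     = 0.028571 * 2301.2 - 63
     = 2.748571.
Step 4: Ties present; correction factor C = 1 - 60/(20^3 - 20) = 0.992481. Corrected H = 2.748571 / 0.992481 = 2.769394.
Step 5: Under H0, H ~ chi^2(3); p-value = 0.428563.
Step 6: alpha = 0.05. fail to reject H0.

H = 2.7694, df = 3, p = 0.428563, fail to reject H0.


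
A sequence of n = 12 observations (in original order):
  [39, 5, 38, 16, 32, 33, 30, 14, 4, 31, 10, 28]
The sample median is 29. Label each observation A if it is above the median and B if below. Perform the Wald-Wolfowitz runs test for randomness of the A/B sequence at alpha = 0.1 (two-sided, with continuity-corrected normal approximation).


Step 1: Compute median = 29; label A = above, B = below.
Labels in order: ABABAAABBABB  (n_A = 6, n_B = 6)
Step 2: Count runs R = 8.
Step 3: Under H0 (random ordering), E[R] = 2*n_A*n_B/(n_A+n_B) + 1 = 2*6*6/12 + 1 = 7.0000.
        Var[R] = 2*n_A*n_B*(2*n_A*n_B - n_A - n_B) / ((n_A+n_B)^2 * (n_A+n_B-1)) = 4320/1584 = 2.7273.
        SD[R] = 1.6514.
Step 4: Continuity-corrected z = (R - 0.5 - E[R]) / SD[R] = (8 - 0.5 - 7.0000) / 1.6514 = 0.3028.
Step 5: Two-sided p-value via normal approximation = 2*(1 - Phi(|z|)) = 0.762069.
Step 6: alpha = 0.1. fail to reject H0.

R = 8, z = 0.3028, p = 0.762069, fail to reject H0.


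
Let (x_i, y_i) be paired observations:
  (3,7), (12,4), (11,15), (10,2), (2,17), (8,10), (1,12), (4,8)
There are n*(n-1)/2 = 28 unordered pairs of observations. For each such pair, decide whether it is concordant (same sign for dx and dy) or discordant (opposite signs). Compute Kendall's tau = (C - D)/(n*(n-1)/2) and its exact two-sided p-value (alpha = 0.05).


Step 1: Enumerate the 28 unordered pairs (i,j) with i<j and classify each by sign(x_j-x_i) * sign(y_j-y_i).
  (1,2):dx=+9,dy=-3->D; (1,3):dx=+8,dy=+8->C; (1,4):dx=+7,dy=-5->D; (1,5):dx=-1,dy=+10->D
  (1,6):dx=+5,dy=+3->C; (1,7):dx=-2,dy=+5->D; (1,8):dx=+1,dy=+1->C; (2,3):dx=-1,dy=+11->D
  (2,4):dx=-2,dy=-2->C; (2,5):dx=-10,dy=+13->D; (2,6):dx=-4,dy=+6->D; (2,7):dx=-11,dy=+8->D
  (2,8):dx=-8,dy=+4->D; (3,4):dx=-1,dy=-13->C; (3,5):dx=-9,dy=+2->D; (3,6):dx=-3,dy=-5->C
  (3,7):dx=-10,dy=-3->C; (3,8):dx=-7,dy=-7->C; (4,5):dx=-8,dy=+15->D; (4,6):dx=-2,dy=+8->D
  (4,7):dx=-9,dy=+10->D; (4,8):dx=-6,dy=+6->D; (5,6):dx=+6,dy=-7->D; (5,7):dx=-1,dy=-5->C
  (5,8):dx=+2,dy=-9->D; (6,7):dx=-7,dy=+2->D; (6,8):dx=-4,dy=-2->C; (7,8):dx=+3,dy=-4->D
Step 2: C = 10, D = 18, total pairs = 28.
Step 3: tau = (C - D)/(n(n-1)/2) = (10 - 18)/28 = -0.285714.
Step 4: Exact two-sided p-value (enumerate n! = 40320 permutations of y under H0): p = 0.398760.
Step 5: alpha = 0.05. fail to reject H0.

tau_b = -0.2857 (C=10, D=18), p = 0.398760, fail to reject H0.


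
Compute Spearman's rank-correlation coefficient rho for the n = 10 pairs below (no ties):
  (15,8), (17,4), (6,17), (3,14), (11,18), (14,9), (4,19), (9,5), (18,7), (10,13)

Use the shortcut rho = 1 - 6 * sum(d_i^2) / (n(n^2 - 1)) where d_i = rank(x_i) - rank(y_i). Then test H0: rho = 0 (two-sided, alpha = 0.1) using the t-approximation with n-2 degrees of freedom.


Step 1: Rank x and y separately (midranks; no ties here).
rank(x): 15->8, 17->9, 6->3, 3->1, 11->6, 14->7, 4->2, 9->4, 18->10, 10->5
rank(y): 8->4, 4->1, 17->8, 14->7, 18->9, 9->5, 19->10, 5->2, 7->3, 13->6
Step 2: d_i = R_x(i) - R_y(i); compute d_i^2.
  (8-4)^2=16, (9-1)^2=64, (3-8)^2=25, (1-7)^2=36, (6-9)^2=9, (7-5)^2=4, (2-10)^2=64, (4-2)^2=4, (10-3)^2=49, (5-6)^2=1
sum(d^2) = 272.
Step 3: rho = 1 - 6*272 / (10*(10^2 - 1)) = 1 - 1632/990 = -0.648485.
Step 4: Under H0, t = rho * sqrt((n-2)/(1-rho^2)) = -2.4095 ~ t(8).
Step 5: Two-sided p-value from the t-distribution with 8 df = 0.042540.
Step 6: alpha = 0.1. reject H0.

rho = -0.6485, p = 0.042540, reject H0 at alpha = 0.1.


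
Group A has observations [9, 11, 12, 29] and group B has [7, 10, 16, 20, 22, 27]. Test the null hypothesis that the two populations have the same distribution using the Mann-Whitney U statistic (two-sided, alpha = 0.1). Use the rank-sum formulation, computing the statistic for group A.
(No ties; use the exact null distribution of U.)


Step 1: Combine and sort all 10 observations; assign midranks.
sorted (value, group): (7,Y), (9,X), (10,Y), (11,X), (12,X), (16,Y), (20,Y), (22,Y), (27,Y), (29,X)
ranks: 7->1, 9->2, 10->3, 11->4, 12->5, 16->6, 20->7, 22->8, 27->9, 29->10
Step 2: Rank sum for X: R1 = 2 + 4 + 5 + 10 = 21.
Step 3: U_X = R1 - n1(n1+1)/2 = 21 - 4*5/2 = 21 - 10 = 11.
       U_Y = n1*n2 - U_X = 24 - 11 = 13.
Step 4: No ties, so the exact null distribution of U (based on enumerating the C(10,4) = 210 equally likely rank assignments) gives the two-sided p-value.
Step 5: p-value = 0.914286; compare to alpha = 0.1. fail to reject H0.

U_X = 11, p = 0.914286, fail to reject H0 at alpha = 0.1.


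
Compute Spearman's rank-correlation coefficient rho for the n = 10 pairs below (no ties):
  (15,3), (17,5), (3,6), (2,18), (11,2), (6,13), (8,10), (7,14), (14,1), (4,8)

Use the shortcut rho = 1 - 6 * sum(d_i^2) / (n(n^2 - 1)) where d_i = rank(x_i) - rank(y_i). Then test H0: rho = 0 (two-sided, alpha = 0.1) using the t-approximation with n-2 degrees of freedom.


Step 1: Rank x and y separately (midranks; no ties here).
rank(x): 15->9, 17->10, 3->2, 2->1, 11->7, 6->4, 8->6, 7->5, 14->8, 4->3
rank(y): 3->3, 5->4, 6->5, 18->10, 2->2, 13->8, 10->7, 14->9, 1->1, 8->6
Step 2: d_i = R_x(i) - R_y(i); compute d_i^2.
  (9-3)^2=36, (10-4)^2=36, (2-5)^2=9, (1-10)^2=81, (7-2)^2=25, (4-8)^2=16, (6-7)^2=1, (5-9)^2=16, (8-1)^2=49, (3-6)^2=9
sum(d^2) = 278.
Step 3: rho = 1 - 6*278 / (10*(10^2 - 1)) = 1 - 1668/990 = -0.684848.
Step 4: Under H0, t = rho * sqrt((n-2)/(1-rho^2)) = -2.6583 ~ t(8).
Step 5: Two-sided p-value from the t-distribution with 8 df = 0.028883.
Step 6: alpha = 0.1. reject H0.

rho = -0.6848, p = 0.028883, reject H0 at alpha = 0.1.


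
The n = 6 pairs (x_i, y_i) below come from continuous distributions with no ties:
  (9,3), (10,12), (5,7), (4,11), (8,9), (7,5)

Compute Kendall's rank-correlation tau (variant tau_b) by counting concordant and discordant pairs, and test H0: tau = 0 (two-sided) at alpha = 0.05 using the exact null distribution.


Step 1: Enumerate the 15 unordered pairs (i,j) with i<j and classify each by sign(x_j-x_i) * sign(y_j-y_i).
  (1,2):dx=+1,dy=+9->C; (1,3):dx=-4,dy=+4->D; (1,4):dx=-5,dy=+8->D; (1,5):dx=-1,dy=+6->D
  (1,6):dx=-2,dy=+2->D; (2,3):dx=-5,dy=-5->C; (2,4):dx=-6,dy=-1->C; (2,5):dx=-2,dy=-3->C
  (2,6):dx=-3,dy=-7->C; (3,4):dx=-1,dy=+4->D; (3,5):dx=+3,dy=+2->C; (3,6):dx=+2,dy=-2->D
  (4,5):dx=+4,dy=-2->D; (4,6):dx=+3,dy=-6->D; (5,6):dx=-1,dy=-4->C
Step 2: C = 7, D = 8, total pairs = 15.
Step 3: tau = (C - D)/(n(n-1)/2) = (7 - 8)/15 = -0.066667.
Step 4: Exact two-sided p-value (enumerate n! = 720 permutations of y under H0): p = 1.000000.
Step 5: alpha = 0.05. fail to reject H0.

tau_b = -0.0667 (C=7, D=8), p = 1.000000, fail to reject H0.


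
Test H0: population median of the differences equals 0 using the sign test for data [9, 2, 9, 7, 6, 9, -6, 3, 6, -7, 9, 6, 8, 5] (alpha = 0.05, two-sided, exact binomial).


Step 1: Discard zero differences. Original n = 14; n_eff = number of nonzero differences = 14.
Nonzero differences (with sign): +9, +2, +9, +7, +6, +9, -6, +3, +6, -7, +9, +6, +8, +5
Step 2: Count signs: positive = 12, negative = 2.
Step 3: Under H0: P(positive) = 0.5, so the number of positives S ~ Bin(14, 0.5).
Step 4: Two-sided exact p-value = sum of Bin(14,0.5) probabilities at or below the observed probability = 0.012939.
Step 5: alpha = 0.05. reject H0.

n_eff = 14, pos = 12, neg = 2, p = 0.012939, reject H0.


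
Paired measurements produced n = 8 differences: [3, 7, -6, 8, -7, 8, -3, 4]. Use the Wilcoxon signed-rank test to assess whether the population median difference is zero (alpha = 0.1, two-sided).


Step 1: Drop any zero differences (none here) and take |d_i|.
|d| = [3, 7, 6, 8, 7, 8, 3, 4]
Step 2: Midrank |d_i| (ties get averaged ranks).
ranks: |3|->1.5, |7|->5.5, |6|->4, |8|->7.5, |7|->5.5, |8|->7.5, |3|->1.5, |4|->3
Step 3: Attach original signs; sum ranks with positive sign and with negative sign.
W+ = 1.5 + 5.5 + 7.5 + 7.5 + 3 = 25
W- = 4 + 5.5 + 1.5 = 11
(Check: W+ + W- = 36 should equal n(n+1)/2 = 36.)
Step 4: Test statistic W = min(W+, W-) = 11.
Step 5: Ties in |d|, so use the tie-corrected normal approximation.
        E[W] = n(n+1)/4 = 8*9/4 = 18.
        Tie groups: |d|=3 (t=2), |d|=7 (t=2), |d|=8 (t=2); sum(t^3 - t) = 18.
        Var[W] = n(n+1)(2n+1)/24 - sum(t^3-t)/48 = 1224/24 - 18/48 = 50.625.
        z = (W - E[W]) / sqrt(Var[W]) = (11 - 18) / 7.1151 = -0.9838.
        Two-sided p = 2*Phi(z) = 0.325204.
Step 6: alpha = 0.1. fail to reject H0.

W+ = 25, W- = 11, W = min = 11, p = 0.325204, fail to reject H0.


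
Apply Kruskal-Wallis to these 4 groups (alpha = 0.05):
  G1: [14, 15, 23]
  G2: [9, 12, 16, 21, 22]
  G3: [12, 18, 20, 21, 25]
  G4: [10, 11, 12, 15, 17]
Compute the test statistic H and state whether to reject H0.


Step 1: Combine all N = 18 observations and assign midranks.
sorted (value, group, rank): (9,G2,1), (10,G4,2), (11,G4,3), (12,G2,5), (12,G3,5), (12,G4,5), (14,G1,7), (15,G1,8.5), (15,G4,8.5), (16,G2,10), (17,G4,11), (18,G3,12), (20,G3,13), (21,G2,14.5), (21,G3,14.5), (22,G2,16), (23,G1,17), (25,G3,18)
Step 2: Sum ranks within each group.
R_1 = 32.5 (n_1 = 3)
R_2 = 46.5 (n_2 = 5)
R_3 = 62.5 (n_3 = 5)
R_4 = 29.5 (n_4 = 5)
Step 3: H = 12/(N(N+1)) * sum(R_i^2/n_i) - 3(N+1)
     = 12/(18*19) * (32.5^2/3 + 46.5^2/5 + 62.5^2/5 + 29.5^2/5) - 3*19
     = 0.035088 * 1739.83 - 57
     = 4.046784.
Step 4: Ties present; correction factor C = 1 - 36/(18^3 - 18) = 0.993808. Corrected H = 4.046784 / 0.993808 = 4.071997.
Step 5: Under H0, H ~ chi^2(3); p-value = 0.253794.
Step 6: alpha = 0.05. fail to reject H0.

H = 4.0720, df = 3, p = 0.253794, fail to reject H0.


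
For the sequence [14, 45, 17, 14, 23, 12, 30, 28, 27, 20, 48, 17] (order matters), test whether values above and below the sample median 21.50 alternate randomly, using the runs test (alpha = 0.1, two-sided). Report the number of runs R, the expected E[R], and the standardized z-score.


Step 1: Compute median = 21.50; label A = above, B = below.
Labels in order: BABBABAAABAB  (n_A = 6, n_B = 6)
Step 2: Count runs R = 9.
Step 3: Under H0 (random ordering), E[R] = 2*n_A*n_B/(n_A+n_B) + 1 = 2*6*6/12 + 1 = 7.0000.
        Var[R] = 2*n_A*n_B*(2*n_A*n_B - n_A - n_B) / ((n_A+n_B)^2 * (n_A+n_B-1)) = 4320/1584 = 2.7273.
        SD[R] = 1.6514.
Step 4: Continuity-corrected z = (R - 0.5 - E[R]) / SD[R] = (9 - 0.5 - 7.0000) / 1.6514 = 0.9083.
Step 5: Two-sided p-value via normal approximation = 2*(1 - Phi(|z|)) = 0.363722.
Step 6: alpha = 0.1. fail to reject H0.

R = 9, z = 0.9083, p = 0.363722, fail to reject H0.


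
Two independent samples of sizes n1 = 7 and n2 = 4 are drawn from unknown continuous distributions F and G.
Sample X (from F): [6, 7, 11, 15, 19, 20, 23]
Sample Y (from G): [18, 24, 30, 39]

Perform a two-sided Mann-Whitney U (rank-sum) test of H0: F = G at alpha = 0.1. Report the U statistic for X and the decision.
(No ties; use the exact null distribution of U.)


Step 1: Combine and sort all 11 observations; assign midranks.
sorted (value, group): (6,X), (7,X), (11,X), (15,X), (18,Y), (19,X), (20,X), (23,X), (24,Y), (30,Y), (39,Y)
ranks: 6->1, 7->2, 11->3, 15->4, 18->5, 19->6, 20->7, 23->8, 24->9, 30->10, 39->11
Step 2: Rank sum for X: R1 = 1 + 2 + 3 + 4 + 6 + 7 + 8 = 31.
Step 3: U_X = R1 - n1(n1+1)/2 = 31 - 7*8/2 = 31 - 28 = 3.
       U_Y = n1*n2 - U_X = 28 - 3 = 25.
Step 4: No ties, so the exact null distribution of U (based on enumerating the C(11,7) = 330 equally likely rank assignments) gives the two-sided p-value.
Step 5: p-value = 0.042424; compare to alpha = 0.1. reject H0.

U_X = 3, p = 0.042424, reject H0 at alpha = 0.1.


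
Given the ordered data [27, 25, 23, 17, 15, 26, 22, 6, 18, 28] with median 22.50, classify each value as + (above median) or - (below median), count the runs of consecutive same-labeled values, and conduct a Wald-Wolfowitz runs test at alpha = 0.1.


Step 1: Compute median = 22.50; label A = above, B = below.
Labels in order: AAABBABBBA  (n_A = 5, n_B = 5)
Step 2: Count runs R = 5.
Step 3: Under H0 (random ordering), E[R] = 2*n_A*n_B/(n_A+n_B) + 1 = 2*5*5/10 + 1 = 6.0000.
        Var[R] = 2*n_A*n_B*(2*n_A*n_B - n_A - n_B) / ((n_A+n_B)^2 * (n_A+n_B-1)) = 2000/900 = 2.2222.
        SD[R] = 1.4907.
Step 4: Continuity-corrected z = (R + 0.5 - E[R]) / SD[R] = (5 + 0.5 - 6.0000) / 1.4907 = -0.3354.
Step 5: Two-sided p-value via normal approximation = 2*(1 - Phi(|z|)) = 0.737316.
Step 6: alpha = 0.1. fail to reject H0.

R = 5, z = -0.3354, p = 0.737316, fail to reject H0.


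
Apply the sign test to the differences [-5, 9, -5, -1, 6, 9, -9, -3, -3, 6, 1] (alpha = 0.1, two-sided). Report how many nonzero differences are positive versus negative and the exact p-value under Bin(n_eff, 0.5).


Step 1: Discard zero differences. Original n = 11; n_eff = number of nonzero differences = 11.
Nonzero differences (with sign): -5, +9, -5, -1, +6, +9, -9, -3, -3, +6, +1
Step 2: Count signs: positive = 5, negative = 6.
Step 3: Under H0: P(positive) = 0.5, so the number of positives S ~ Bin(11, 0.5).
Step 4: Two-sided exact p-value = sum of Bin(11,0.5) probabilities at or below the observed probability = 1.000000.
Step 5: alpha = 0.1. fail to reject H0.

n_eff = 11, pos = 5, neg = 6, p = 1.000000, fail to reject H0.


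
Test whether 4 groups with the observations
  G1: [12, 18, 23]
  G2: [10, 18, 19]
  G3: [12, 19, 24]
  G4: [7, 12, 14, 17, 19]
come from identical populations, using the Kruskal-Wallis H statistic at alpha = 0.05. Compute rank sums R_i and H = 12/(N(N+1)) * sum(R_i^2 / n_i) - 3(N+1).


Step 1: Combine all N = 14 observations and assign midranks.
sorted (value, group, rank): (7,G4,1), (10,G2,2), (12,G1,4), (12,G3,4), (12,G4,4), (14,G4,6), (17,G4,7), (18,G1,8.5), (18,G2,8.5), (19,G2,11), (19,G3,11), (19,G4,11), (23,G1,13), (24,G3,14)
Step 2: Sum ranks within each group.
R_1 = 25.5 (n_1 = 3)
R_2 = 21.5 (n_2 = 3)
R_3 = 29 (n_3 = 3)
R_4 = 29 (n_4 = 5)
Step 3: H = 12/(N(N+1)) * sum(R_i^2/n_i) - 3(N+1)
     = 12/(14*15) * (25.5^2/3 + 21.5^2/3 + 29^2/3 + 29^2/5) - 3*15
     = 0.057143 * 819.367 - 45
     = 1.820952.
Step 4: Ties present; correction factor C = 1 - 54/(14^3 - 14) = 0.980220. Corrected H = 1.820952 / 0.980220 = 1.857698.
Step 5: Under H0, H ~ chi^2(3); p-value = 0.602460.
Step 6: alpha = 0.05. fail to reject H0.

H = 1.8577, df = 3, p = 0.602460, fail to reject H0.


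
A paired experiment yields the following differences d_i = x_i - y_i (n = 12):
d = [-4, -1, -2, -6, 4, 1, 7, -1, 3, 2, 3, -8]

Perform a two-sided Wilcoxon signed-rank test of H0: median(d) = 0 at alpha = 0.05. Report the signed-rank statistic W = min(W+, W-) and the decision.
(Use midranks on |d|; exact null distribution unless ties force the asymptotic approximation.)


Step 1: Drop any zero differences (none here) and take |d_i|.
|d| = [4, 1, 2, 6, 4, 1, 7, 1, 3, 2, 3, 8]
Step 2: Midrank |d_i| (ties get averaged ranks).
ranks: |4|->8.5, |1|->2, |2|->4.5, |6|->10, |4|->8.5, |1|->2, |7|->11, |1|->2, |3|->6.5, |2|->4.5, |3|->6.5, |8|->12
Step 3: Attach original signs; sum ranks with positive sign and with negative sign.
W+ = 8.5 + 2 + 11 + 6.5 + 4.5 + 6.5 = 39
W- = 8.5 + 2 + 4.5 + 10 + 2 + 12 = 39
(Check: W+ + W- = 78 should equal n(n+1)/2 = 78.)
Step 4: Test statistic W = min(W+, W-) = 39.
Step 5: Ties in |d|, so use the tie-corrected normal approximation.
        E[W] = n(n+1)/4 = 12*13/4 = 39.
        Tie groups: |d|=1 (t=3), |d|=2 (t=2), |d|=3 (t=2), |d|=4 (t=2); sum(t^3 - t) = 42.
        Var[W] = n(n+1)(2n+1)/24 - sum(t^3-t)/48 = 3900/24 - 42/48 = 161.625.
        z = (W - E[W]) / sqrt(Var[W]) = (39 - 39) / 12.7132 = 0.0000.
        Two-sided p = 2*Phi(z) = 1.000000.
Step 6: alpha = 0.05. fail to reject H0.

W+ = 39, W- = 39, W = min = 39, p = 1.000000, fail to reject H0.


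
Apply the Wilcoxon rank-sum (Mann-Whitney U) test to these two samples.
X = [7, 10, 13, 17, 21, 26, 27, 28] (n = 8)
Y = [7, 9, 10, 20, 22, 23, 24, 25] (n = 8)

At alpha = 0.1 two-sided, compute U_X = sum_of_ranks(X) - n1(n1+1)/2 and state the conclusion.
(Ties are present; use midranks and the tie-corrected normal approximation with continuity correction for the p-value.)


Step 1: Combine and sort all 16 observations; assign midranks.
sorted (value, group): (7,X), (7,Y), (9,Y), (10,X), (10,Y), (13,X), (17,X), (20,Y), (21,X), (22,Y), (23,Y), (24,Y), (25,Y), (26,X), (27,X), (28,X)
ranks: 7->1.5, 7->1.5, 9->3, 10->4.5, 10->4.5, 13->6, 17->7, 20->8, 21->9, 22->10, 23->11, 24->12, 25->13, 26->14, 27->15, 28->16
Step 2: Rank sum for X: R1 = 1.5 + 4.5 + 6 + 7 + 9 + 14 + 15 + 16 = 73.
Step 3: U_X = R1 - n1(n1+1)/2 = 73 - 8*9/2 = 73 - 36 = 37.
       U_Y = n1*n2 - U_X = 64 - 37 = 27.
Step 4: Ties are present, so use the tie-corrected normal approximation (with continuity correction) for the p-value.
Step 5: p-value = 0.636006; compare to alpha = 0.1. fail to reject H0.

U_X = 37, p = 0.636006, fail to reject H0 at alpha = 0.1.


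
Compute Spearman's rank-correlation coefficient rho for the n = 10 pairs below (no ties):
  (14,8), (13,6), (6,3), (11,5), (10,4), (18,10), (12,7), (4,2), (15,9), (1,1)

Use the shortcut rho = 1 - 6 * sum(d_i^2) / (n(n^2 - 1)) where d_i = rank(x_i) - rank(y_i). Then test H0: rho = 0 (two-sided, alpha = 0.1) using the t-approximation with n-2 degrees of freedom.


Step 1: Rank x and y separately (midranks; no ties here).
rank(x): 14->8, 13->7, 6->3, 11->5, 10->4, 18->10, 12->6, 4->2, 15->9, 1->1
rank(y): 8->8, 6->6, 3->3, 5->5, 4->4, 10->10, 7->7, 2->2, 9->9, 1->1
Step 2: d_i = R_x(i) - R_y(i); compute d_i^2.
  (8-8)^2=0, (7-6)^2=1, (3-3)^2=0, (5-5)^2=0, (4-4)^2=0, (10-10)^2=0, (6-7)^2=1, (2-2)^2=0, (9-9)^2=0, (1-1)^2=0
sum(d^2) = 2.
Step 3: rho = 1 - 6*2 / (10*(10^2 - 1)) = 1 - 12/990 = 0.987879.
Step 4: Under H0, t = rho * sqrt((n-2)/(1-rho^2)) = 18.0003 ~ t(8).
Step 5: Two-sided p-value from the t-distribution with 8 df = 0.000000.
Step 6: alpha = 0.1. reject H0.

rho = 0.9879, p = 0.000000, reject H0 at alpha = 0.1.


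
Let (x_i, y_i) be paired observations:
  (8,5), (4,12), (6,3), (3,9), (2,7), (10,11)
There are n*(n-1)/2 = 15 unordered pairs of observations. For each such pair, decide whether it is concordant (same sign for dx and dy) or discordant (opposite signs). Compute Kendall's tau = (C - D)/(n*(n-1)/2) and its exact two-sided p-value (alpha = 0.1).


Step 1: Enumerate the 15 unordered pairs (i,j) with i<j and classify each by sign(x_j-x_i) * sign(y_j-y_i).
  (1,2):dx=-4,dy=+7->D; (1,3):dx=-2,dy=-2->C; (1,4):dx=-5,dy=+4->D; (1,5):dx=-6,dy=+2->D
  (1,6):dx=+2,dy=+6->C; (2,3):dx=+2,dy=-9->D; (2,4):dx=-1,dy=-3->C; (2,5):dx=-2,dy=-5->C
  (2,6):dx=+6,dy=-1->D; (3,4):dx=-3,dy=+6->D; (3,5):dx=-4,dy=+4->D; (3,6):dx=+4,dy=+8->C
  (4,5):dx=-1,dy=-2->C; (4,6):dx=+7,dy=+2->C; (5,6):dx=+8,dy=+4->C
Step 2: C = 8, D = 7, total pairs = 15.
Step 3: tau = (C - D)/(n(n-1)/2) = (8 - 7)/15 = 0.066667.
Step 4: Exact two-sided p-value (enumerate n! = 720 permutations of y under H0): p = 1.000000.
Step 5: alpha = 0.1. fail to reject H0.

tau_b = 0.0667 (C=8, D=7), p = 1.000000, fail to reject H0.


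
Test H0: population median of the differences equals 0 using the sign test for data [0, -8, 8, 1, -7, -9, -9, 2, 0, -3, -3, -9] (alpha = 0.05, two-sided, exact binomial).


Step 1: Discard zero differences. Original n = 12; n_eff = number of nonzero differences = 10.
Nonzero differences (with sign): -8, +8, +1, -7, -9, -9, +2, -3, -3, -9
Step 2: Count signs: positive = 3, negative = 7.
Step 3: Under H0: P(positive) = 0.5, so the number of positives S ~ Bin(10, 0.5).
Step 4: Two-sided exact p-value = sum of Bin(10,0.5) probabilities at or below the observed probability = 0.343750.
Step 5: alpha = 0.05. fail to reject H0.

n_eff = 10, pos = 3, neg = 7, p = 0.343750, fail to reject H0.


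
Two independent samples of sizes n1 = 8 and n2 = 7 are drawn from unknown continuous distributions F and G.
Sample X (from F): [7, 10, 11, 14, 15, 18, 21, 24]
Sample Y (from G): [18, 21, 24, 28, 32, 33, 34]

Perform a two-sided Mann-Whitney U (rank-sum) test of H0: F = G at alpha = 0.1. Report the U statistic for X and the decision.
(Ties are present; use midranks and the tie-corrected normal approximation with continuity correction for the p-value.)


Step 1: Combine and sort all 15 observations; assign midranks.
sorted (value, group): (7,X), (10,X), (11,X), (14,X), (15,X), (18,X), (18,Y), (21,X), (21,Y), (24,X), (24,Y), (28,Y), (32,Y), (33,Y), (34,Y)
ranks: 7->1, 10->2, 11->3, 14->4, 15->5, 18->6.5, 18->6.5, 21->8.5, 21->8.5, 24->10.5, 24->10.5, 28->12, 32->13, 33->14, 34->15
Step 2: Rank sum for X: R1 = 1 + 2 + 3 + 4 + 5 + 6.5 + 8.5 + 10.5 = 40.5.
Step 3: U_X = R1 - n1(n1+1)/2 = 40.5 - 8*9/2 = 40.5 - 36 = 4.5.
       U_Y = n1*n2 - U_X = 56 - 4.5 = 51.5.
Step 4: Ties are present, so use the tie-corrected normal approximation (with continuity correction) for the p-value.
Step 5: p-value = 0.007610; compare to alpha = 0.1. reject H0.

U_X = 4.5, p = 0.007610, reject H0 at alpha = 0.1.


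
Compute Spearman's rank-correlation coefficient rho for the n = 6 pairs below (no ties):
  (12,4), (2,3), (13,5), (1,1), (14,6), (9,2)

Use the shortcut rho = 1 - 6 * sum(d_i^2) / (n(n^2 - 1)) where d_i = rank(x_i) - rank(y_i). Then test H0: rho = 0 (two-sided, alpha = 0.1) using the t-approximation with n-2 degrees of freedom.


Step 1: Rank x and y separately (midranks; no ties here).
rank(x): 12->4, 2->2, 13->5, 1->1, 14->6, 9->3
rank(y): 4->4, 3->3, 5->5, 1->1, 6->6, 2->2
Step 2: d_i = R_x(i) - R_y(i); compute d_i^2.
  (4-4)^2=0, (2-3)^2=1, (5-5)^2=0, (1-1)^2=0, (6-6)^2=0, (3-2)^2=1
sum(d^2) = 2.
Step 3: rho = 1 - 6*2 / (6*(6^2 - 1)) = 1 - 12/210 = 0.942857.
Step 4: Under H0, t = rho * sqrt((n-2)/(1-rho^2)) = 5.6595 ~ t(4).
Step 5: Two-sided p-value from the t-distribution with 4 df = 0.004805.
Step 6: alpha = 0.1. reject H0.

rho = 0.9429, p = 0.004805, reject H0 at alpha = 0.1.


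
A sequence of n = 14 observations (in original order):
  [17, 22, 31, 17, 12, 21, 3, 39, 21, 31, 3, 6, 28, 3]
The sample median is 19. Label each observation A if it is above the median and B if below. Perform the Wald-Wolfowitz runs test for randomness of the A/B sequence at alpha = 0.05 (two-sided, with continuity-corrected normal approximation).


Step 1: Compute median = 19; label A = above, B = below.
Labels in order: BAABBABAAABBAB  (n_A = 7, n_B = 7)
Step 2: Count runs R = 9.
Step 3: Under H0 (random ordering), E[R] = 2*n_A*n_B/(n_A+n_B) + 1 = 2*7*7/14 + 1 = 8.0000.
        Var[R] = 2*n_A*n_B*(2*n_A*n_B - n_A - n_B) / ((n_A+n_B)^2 * (n_A+n_B-1)) = 8232/2548 = 3.2308.
        SD[R] = 1.7974.
Step 4: Continuity-corrected z = (R - 0.5 - E[R]) / SD[R] = (9 - 0.5 - 8.0000) / 1.7974 = 0.2782.
Step 5: Two-sided p-value via normal approximation = 2*(1 - Phi(|z|)) = 0.780879.
Step 6: alpha = 0.05. fail to reject H0.

R = 9, z = 0.2782, p = 0.780879, fail to reject H0.


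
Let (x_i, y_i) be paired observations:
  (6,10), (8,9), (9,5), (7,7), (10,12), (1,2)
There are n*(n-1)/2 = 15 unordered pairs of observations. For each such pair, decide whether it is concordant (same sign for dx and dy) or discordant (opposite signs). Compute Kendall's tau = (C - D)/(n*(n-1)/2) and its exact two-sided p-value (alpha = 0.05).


Step 1: Enumerate the 15 unordered pairs (i,j) with i<j and classify each by sign(x_j-x_i) * sign(y_j-y_i).
  (1,2):dx=+2,dy=-1->D; (1,3):dx=+3,dy=-5->D; (1,4):dx=+1,dy=-3->D; (1,5):dx=+4,dy=+2->C
  (1,6):dx=-5,dy=-8->C; (2,3):dx=+1,dy=-4->D; (2,4):dx=-1,dy=-2->C; (2,5):dx=+2,dy=+3->C
  (2,6):dx=-7,dy=-7->C; (3,4):dx=-2,dy=+2->D; (3,5):dx=+1,dy=+7->C; (3,6):dx=-8,dy=-3->C
  (4,5):dx=+3,dy=+5->C; (4,6):dx=-6,dy=-5->C; (5,6):dx=-9,dy=-10->C
Step 2: C = 10, D = 5, total pairs = 15.
Step 3: tau = (C - D)/(n(n-1)/2) = (10 - 5)/15 = 0.333333.
Step 4: Exact two-sided p-value (enumerate n! = 720 permutations of y under H0): p = 0.469444.
Step 5: alpha = 0.05. fail to reject H0.

tau_b = 0.3333 (C=10, D=5), p = 0.469444, fail to reject H0.


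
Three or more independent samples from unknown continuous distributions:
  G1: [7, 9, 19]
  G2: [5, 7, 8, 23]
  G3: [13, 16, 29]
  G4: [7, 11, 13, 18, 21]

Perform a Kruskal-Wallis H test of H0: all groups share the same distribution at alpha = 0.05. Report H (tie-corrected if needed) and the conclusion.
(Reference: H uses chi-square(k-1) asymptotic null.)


Step 1: Combine all N = 15 observations and assign midranks.
sorted (value, group, rank): (5,G2,1), (7,G1,3), (7,G2,3), (7,G4,3), (8,G2,5), (9,G1,6), (11,G4,7), (13,G3,8.5), (13,G4,8.5), (16,G3,10), (18,G4,11), (19,G1,12), (21,G4,13), (23,G2,14), (29,G3,15)
Step 2: Sum ranks within each group.
R_1 = 21 (n_1 = 3)
R_2 = 23 (n_2 = 4)
R_3 = 33.5 (n_3 = 3)
R_4 = 42.5 (n_4 = 5)
Step 3: H = 12/(N(N+1)) * sum(R_i^2/n_i) - 3(N+1)
     = 12/(15*16) * (21^2/3 + 23^2/4 + 33.5^2/3 + 42.5^2/5) - 3*16
     = 0.050000 * 1014.58 - 48
     = 2.729167.
Step 4: Ties present; correction factor C = 1 - 30/(15^3 - 15) = 0.991071. Corrected H = 2.729167 / 0.991071 = 2.753754.
Step 5: Under H0, H ~ chi^2(3); p-value = 0.431170.
Step 6: alpha = 0.05. fail to reject H0.

H = 2.7538, df = 3, p = 0.431170, fail to reject H0.


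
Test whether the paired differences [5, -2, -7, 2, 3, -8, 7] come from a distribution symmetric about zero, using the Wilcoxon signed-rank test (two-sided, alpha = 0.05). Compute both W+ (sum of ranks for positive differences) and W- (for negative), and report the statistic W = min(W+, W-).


Step 1: Drop any zero differences (none here) and take |d_i|.
|d| = [5, 2, 7, 2, 3, 8, 7]
Step 2: Midrank |d_i| (ties get averaged ranks).
ranks: |5|->4, |2|->1.5, |7|->5.5, |2|->1.5, |3|->3, |8|->7, |7|->5.5
Step 3: Attach original signs; sum ranks with positive sign and with negative sign.
W+ = 4 + 1.5 + 3 + 5.5 = 14
W- = 1.5 + 5.5 + 7 = 14
(Check: W+ + W- = 28 should equal n(n+1)/2 = 28.)
Step 4: Test statistic W = min(W+, W-) = 14.
Step 5: Ties in |d|, so use the tie-corrected normal approximation.
        E[W] = n(n+1)/4 = 7*8/4 = 14.
        Tie groups: |d|=2 (t=2), |d|=7 (t=2); sum(t^3 - t) = 12.
        Var[W] = n(n+1)(2n+1)/24 - sum(t^3-t)/48 = 840/24 - 12/48 = 34.75.
        z = (W - E[W]) / sqrt(Var[W]) = (14 - 14) / 5.8949 = 0.0000.
        Two-sided p = 2*Phi(z) = 1.000000.
Step 6: alpha = 0.05. fail to reject H0.

W+ = 14, W- = 14, W = min = 14, p = 1.000000, fail to reject H0.


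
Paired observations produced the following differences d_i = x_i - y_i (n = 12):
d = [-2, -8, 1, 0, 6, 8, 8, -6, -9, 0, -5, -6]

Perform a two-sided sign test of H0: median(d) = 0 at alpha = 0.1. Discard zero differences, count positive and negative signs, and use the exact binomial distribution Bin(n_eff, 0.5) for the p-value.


Step 1: Discard zero differences. Original n = 12; n_eff = number of nonzero differences = 10.
Nonzero differences (with sign): -2, -8, +1, +6, +8, +8, -6, -9, -5, -6
Step 2: Count signs: positive = 4, negative = 6.
Step 3: Under H0: P(positive) = 0.5, so the number of positives S ~ Bin(10, 0.5).
Step 4: Two-sided exact p-value = sum of Bin(10,0.5) probabilities at or below the observed probability = 0.753906.
Step 5: alpha = 0.1. fail to reject H0.

n_eff = 10, pos = 4, neg = 6, p = 0.753906, fail to reject H0.


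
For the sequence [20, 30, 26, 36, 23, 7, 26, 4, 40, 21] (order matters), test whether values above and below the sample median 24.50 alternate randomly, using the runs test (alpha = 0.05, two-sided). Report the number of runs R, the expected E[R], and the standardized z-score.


Step 1: Compute median = 24.50; label A = above, B = below.
Labels in order: BAAABBABAB  (n_A = 5, n_B = 5)
Step 2: Count runs R = 7.
Step 3: Under H0 (random ordering), E[R] = 2*n_A*n_B/(n_A+n_B) + 1 = 2*5*5/10 + 1 = 6.0000.
        Var[R] = 2*n_A*n_B*(2*n_A*n_B - n_A - n_B) / ((n_A+n_B)^2 * (n_A+n_B-1)) = 2000/900 = 2.2222.
        SD[R] = 1.4907.
Step 4: Continuity-corrected z = (R - 0.5 - E[R]) / SD[R] = (7 - 0.5 - 6.0000) / 1.4907 = 0.3354.
Step 5: Two-sided p-value via normal approximation = 2*(1 - Phi(|z|)) = 0.737316.
Step 6: alpha = 0.05. fail to reject H0.

R = 7, z = 0.3354, p = 0.737316, fail to reject H0.
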